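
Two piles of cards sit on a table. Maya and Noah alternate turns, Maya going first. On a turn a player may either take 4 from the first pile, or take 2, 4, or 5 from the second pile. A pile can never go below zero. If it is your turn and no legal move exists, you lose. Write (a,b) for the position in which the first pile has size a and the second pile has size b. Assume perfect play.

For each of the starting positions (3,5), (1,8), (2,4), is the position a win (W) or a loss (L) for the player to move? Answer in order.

(3,5): W, (1,8): L, (2,4): W

Compute win/loss labels from the base case upward. A position with no move is L. Any other position is W if it can reach an L in one move, else L.
No move ever increases a pile, so every position that can arise here has a ≤ 3 and b ≤ 8; it is enough to label the cells with 0 ≤ a ≤ 3 and 0 ≤ b ≤ 8.
Every move lowers a or b (never raises either), so fill the grid row by row in increasing a, and left to right within a row: each cell's successors are then already labelled.
      b=0  b=1  b=2  b=3  b=4  b=5  b=6  b=7  b=8
a=0:    L    L    W    W    W    W    W    L    L
a=1:    L    L    W    W    W    W    W    L    L
a=2:    L    L    W    W    W    W    W    L    L
a=3:    L    L    W    W    W    W    W    L    L
Cells with no legal move (terminal, hence L): (0,0), (0,1), (1,0), (1,1), (2,0), (2,1), (3,0), (3,1).
The remaining L cells, each justified by listing all of its moves:
(0,7): only reaches (0,5)(W), (0,3)(W), (0,2)(W), all W → L
(0,8): only reaches (0,6)(W), (0,4)(W), (0,3)(W), all W → L
(1,7): only reaches (1,5)(W), (1,3)(W), (1,2)(W), all W → L
(1,8): only reaches (1,6)(W), (1,4)(W), (1,3)(W), all W → L
(2,7): only reaches (2,5)(W), (2,3)(W), (2,2)(W), all W → L
(2,8): only reaches (2,6)(W), (2,4)(W), (2,3)(W), all W → L
(3,7): only reaches (3,5)(W), (3,3)(W), (3,2)(W), all W → L
(3,8): only reaches (3,6)(W), (3,4)(W), (3,3)(W), all W → L
Every other cell has at least one move into one of the L cells above, so it is W.
(3,5): the move to (3,1) reaches an L cell, so W
(1,8): one of the L cells justified above, so L
(2,4): the move to (2,0) reaches an L cell, so W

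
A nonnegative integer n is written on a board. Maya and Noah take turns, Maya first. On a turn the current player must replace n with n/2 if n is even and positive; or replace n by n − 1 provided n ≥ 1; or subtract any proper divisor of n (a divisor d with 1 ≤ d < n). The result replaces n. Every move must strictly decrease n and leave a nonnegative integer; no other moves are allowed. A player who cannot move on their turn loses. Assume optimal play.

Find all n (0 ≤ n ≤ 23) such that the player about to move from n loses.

0, 2, 5, 7, 9, 11, 13, 15, 17, 19, 21, 23

Use the standard recursion: the mover loses at a terminal position; elsewhere, the mover wins exactly when some move hands the opponent an L position.
n=0: no move → L
n=1: reaches L-position 0 → W
n=2: only reaches 1(W), which is W → L
n=3: reaches L-position 2 → W
n=4: reaches L-position 2 → W
n=5: only reaches 4(W), which is W → L
n=6: reaches L-position 5 → W
n=7: only reaches 6(W), which is W → L
n=8: reaches L-position 7 → W
n=9: only reaches 6(W), 8(W), all W → L
n=10: reaches L-position 5 → W
n=11: only reaches 10(W), which is W → L
n=12: reaches L-position 9 → W
n=13: only reaches 12(W), which is W → L
n=14: reaches L-position 7 → W
n=15: only reaches 10(W), 12(W), 14(W), all W → L
n=16: reaches L-position 15 → W
n=17: only reaches 16(W), which is W → L
n=18: reaches L-position 9 → W
n=19: only reaches 18(W), which is W → L
n=20: reaches L-position 15 → W
n=21: only reaches 14(W), 18(W), 20(W), all W → L
n=22: reaches L-position 11 → W
n=23: only reaches 22(W), which is W → L
Reading off the rows marked L gives the requested list; there are 12 such values of n.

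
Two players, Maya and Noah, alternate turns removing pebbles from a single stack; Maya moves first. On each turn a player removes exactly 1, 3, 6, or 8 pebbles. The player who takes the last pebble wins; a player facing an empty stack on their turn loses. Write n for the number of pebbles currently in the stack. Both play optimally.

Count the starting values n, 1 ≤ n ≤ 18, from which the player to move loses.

Build the W/L table. Terminal = L. A non-terminal position is W if it has a move to some L; otherwise it is L.
n=0: no move → L
n=1: W (go to 0, an L position)
n=2: L (sole option 1(W) is W)
n=3: W (go to 2, an L position)
n=4: L (options 3(W), 1(W) are all W)
n=5: W (go to 4, an L position)
n=6: W (go to 0, an L position)
n=7: W (go to 4, an L position)
n=8: W (go to 2, an L position)
n=9: L (options 8(W), 6(W), 3(W), 1(W) are all W)
n=10: W (go to 9, an L position)
n=11: L (options 10(W), 8(W), 5(W), 3(W) are all W)
n=12: W (go to 11, an L position)
n=13: L (options 12(W), 10(W), 7(W), 5(W) are all W)
n=14: W (go to 13, an L position)
n=15: W (go to 9, an L position)
n=16: W (go to 13, an L position)
n=17: W (go to 11, an L position)
n=18: L (options 17(W), 15(W), 12(W), 10(W) are all W)
L entries with 1 ≤ n ≤ 18 (n=0 is outside the asked range and is not counted): n = 2, 4, 9, 11, 13, 18; that makes 6.

6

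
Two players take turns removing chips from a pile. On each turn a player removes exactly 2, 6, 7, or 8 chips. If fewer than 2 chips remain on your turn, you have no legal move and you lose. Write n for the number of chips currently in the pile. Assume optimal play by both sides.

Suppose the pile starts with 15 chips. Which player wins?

Positions with no move are L. A position that does have a move is losing for the player to move precisely when every available move leads to a winning position for the opponent. Fill in the labels:
n=0: no move → L
n=1: no move → L
n=2: →0(L), so W
n=3: →1(L), so W
n=4: →2(W) only, which is W, so L
n=5: →3(W) only, which is W, so L
n=6: →4(L), so W
n=7: →5(L), so W
n=8: →1(L), so W
n=9: →1(L), so W
n=10: →4(L), so W
n=11: →5(L), so W
n=12: →5(L), so W
n=13: →5(L), so W
n=14: →12(W), 8(W), 7(W), 6(W) — all W, so L
n=15: →13(W), 9(W), 8(W), 7(W) — all W, so L
Every move from 15 reaches a W position, so the mover loses.

The second player wins.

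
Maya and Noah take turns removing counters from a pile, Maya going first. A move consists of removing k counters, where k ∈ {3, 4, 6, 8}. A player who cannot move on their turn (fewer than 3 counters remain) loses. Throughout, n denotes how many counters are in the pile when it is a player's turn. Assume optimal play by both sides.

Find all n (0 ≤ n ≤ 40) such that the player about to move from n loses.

Classify positions by backward induction: terminal positions (no move available) are L. From any other position, the mover wins iff some move reaches an L.
n=0: no move → L
n=1: no move → L
n=2: no move → L
n=3: can move to 0, which is L ⇒ W
n=4: can move to 1, which is L ⇒ W
n=5: can move to 2, which is L ⇒ W
n=6: can move to 2, which is L ⇒ W
n=7: can move to 1, which is L ⇒ W
n=8: can move to 2, which is L ⇒ W
n=9: can move to 1, which is L ⇒ W
n=10: can move to 2, which is L ⇒ W
n=11: moves to 8(W), 7(W), 5(W), 3(W); every one is W ⇒ L
n=12: moves to 9(W), 8(W), 6(W), 4(W); every one is W ⇒ L
n=13: moves to 10(W), 9(W), 7(W), 5(W); every one is W ⇒ L
n=14: can move to 11, which is L ⇒ W
n=15: can move to 12, which is L ⇒ W
n=16: can move to 13, which is L ⇒ W
n=17: can move to 13, which is L ⇒ W
n=18: can move to 12, which is L ⇒ W
n=19: can move to 13, which is L ⇒ W
n=20: can move to 12, which is L ⇒ W
n=21: can move to 13, which is L ⇒ W
n=22: moves to 19(W), 18(W), 16(W), 14(W); every one is W ⇒ L
n=23: moves to 20(W), 19(W), 17(W), 15(W); every one is W ⇒ L
n=24: moves to 21(W), 20(W), 18(W), 16(W); every one is W ⇒ L
n=25: can move to 22, which is L ⇒ W
n=26: can move to 23, which is L ⇒ W
n=27: can move to 24, which is L ⇒ W
n=28: can move to 24, which is L ⇒ W
n=29: can move to 23, which is L ⇒ W
n=30: can move to 24, which is L ⇒ W
n=31: can move to 23, which is L ⇒ W
n=32: can move to 24, which is L ⇒ W
n=33: moves to 30(W), 29(W), 27(W), 25(W); every one is W ⇒ L
n=34: moves to 31(W), 30(W), 28(W), 26(W); every one is W ⇒ L
n=35: moves to 32(W), 31(W), 29(W), 27(W); every one is W ⇒ L
n=36: can move to 33, which is L ⇒ W
n=37: can move to 34, which is L ⇒ W
n=38: can move to 35, which is L ⇒ W
n=39: can move to 35, which is L ⇒ W
n=40: can move to 34, which is L ⇒ W
Reading off the rows marked L gives the requested list; there are 12 such values of n.

0, 1, 2, 11, 12, 13, 22, 23, 24, 33, 34, 35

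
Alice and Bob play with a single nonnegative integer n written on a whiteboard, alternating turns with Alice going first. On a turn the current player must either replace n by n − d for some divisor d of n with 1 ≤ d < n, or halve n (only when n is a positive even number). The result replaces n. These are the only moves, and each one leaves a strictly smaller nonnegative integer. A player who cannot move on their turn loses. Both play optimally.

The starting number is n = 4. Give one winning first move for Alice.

Use the standard recursion: the mover loses at a terminal position; elsewhere, the mover wins exactly when some move hands the opponent an L position.
n=0: no move → L
n=1: no move → L
n=2: reaches L-position 1 → W
n=3: only reaches 2(W), which is W → L
n=4: reaches L-position 3 → W
From 4, the L positions reachable in one move are: 3.

Move to 3.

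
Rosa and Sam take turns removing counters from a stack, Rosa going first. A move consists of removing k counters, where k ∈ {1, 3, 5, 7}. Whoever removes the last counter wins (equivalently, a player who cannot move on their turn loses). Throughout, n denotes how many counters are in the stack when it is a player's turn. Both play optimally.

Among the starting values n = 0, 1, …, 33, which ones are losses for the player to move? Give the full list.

0, 2, 4, 6, 8, 10, 12, 14, 16, 18, 20, 22, 24, 26, 28, 30, 32

Positions with no move are L. A position that does have a move is losing for the player to move precisely when every available move leads to a winning position for the opponent. Fill in the labels:
n=0: no move → L
n=1: →0(L), so W
n=2: →1(W) only, which is W, so L
n=3: →2(L), so W
n=4: →3(W), 1(W) — all W, so L
n=5: →4(L), so W
n=6: →5(W), 3(W), 1(W) — all W, so L
n=7: →6(L), so W
n=8: →7(W), 5(W), 3(W), 1(W) — all W, so L
n=9: →8(L), so W
n=10: →9(W), 7(W), 5(W), 3(W) — all W, so L
n=11: →10(L), so W
n=12: →11(W), 9(W), 7(W), 5(W) — all W, so L
n=13: →12(L), so W
n=14: →13(W), 11(W), 9(W), 7(W) — all W, so L
n=15: →14(L), so W
n=16: →15(W), 13(W), 11(W), 9(W) — all W, so L
n=17: →16(L), so W
n=18: →17(W), 15(W), 13(W), 11(W) — all W, so L
n=19: →18(L), so W
n=20: →19(W), 17(W), 15(W), 13(W) — all W, so L
n=21: →20(L), so W
n=22: →21(W), 19(W), 17(W), 15(W) — all W, so L
n=23: →22(L), so W
n=24: →23(W), 21(W), 19(W), 17(W) — all W, so L
n=25: →24(L), so W
n=26: →25(W), 23(W), 21(W), 19(W) — all W, so L
n=27: →26(L), so W
n=28: →27(W), 25(W), 23(W), 21(W) — all W, so L
n=29: →28(L), so W
n=30: →29(W), 27(W), 25(W), 23(W) — all W, so L
n=31: →30(L), so W
n=32: →31(W), 29(W), 27(W), 25(W) — all W, so L
n=33: →32(L), so W
The losing starting values of n are exactly the entries labelled L in this table (17 of them).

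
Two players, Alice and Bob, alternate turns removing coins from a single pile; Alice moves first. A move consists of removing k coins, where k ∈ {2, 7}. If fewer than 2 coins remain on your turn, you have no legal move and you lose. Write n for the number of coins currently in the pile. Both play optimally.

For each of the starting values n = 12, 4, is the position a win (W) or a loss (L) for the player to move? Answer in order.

Use the standard recursion: the mover loses at a terminal position; elsewhere, the mover wins exactly when some move hands the opponent an L position.
n=0: no move → L
n=1: no move → L
n=2: →0(L), so W
n=3: →1(L), so W
n=4: →2(W) only, which is W, so L
n=5: →3(W) only, which is W, so L
n=6: →4(L), so W
n=7: →5(L), so W
n=8: →1(L), so W
n=9: →7(W), 2(W) — all W, so L
n=10: →8(W), 3(W) — all W, so L
n=11: →9(L), so W
n=12: →10(L), so W

12: W, 4: L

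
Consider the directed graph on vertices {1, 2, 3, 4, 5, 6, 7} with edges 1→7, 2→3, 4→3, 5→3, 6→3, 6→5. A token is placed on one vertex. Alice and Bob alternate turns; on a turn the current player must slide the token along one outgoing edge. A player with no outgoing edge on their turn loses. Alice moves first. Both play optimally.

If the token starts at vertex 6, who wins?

Alice wins.

Positions with no move are L. A position that does have a move is losing for the player to move precisely when every available move leads to a winning position for the opponent. Fill in the labels:
Every edge goes from a vertex to one that appears earlier in the order 7, 3, 2, 1, 5, 4, 6, so processing vertices in that order labels each vertex after all of its successors.
7: no outgoing edge → L
3: no outgoing edge → L
2: reaches L-position 3 → W
1: reaches L-position 7 → W
5: reaches L-position 3 → W
4: reaches L-position 3 → W
6: reaches L-position 3 → W
From 6 Alice can move to 3, reaching an L position.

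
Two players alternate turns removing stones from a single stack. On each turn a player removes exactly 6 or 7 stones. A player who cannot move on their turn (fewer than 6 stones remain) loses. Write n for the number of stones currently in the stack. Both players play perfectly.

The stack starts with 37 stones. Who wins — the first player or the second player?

The first player wins.

Classify positions by backward induction: terminal positions (no move available) are L. From any other position, the mover wins iff some move reaches an L.
n=0: no move → L
n=1: no move → L
n=2: no move → L
n=3: no move → L
n=4: no move → L
n=5: no move → L
n=6: →0(L), so W
n=7: →1(L), so W
n=8: →2(L), so W
n=9: →3(L), so W
n=10: →4(L), so W
n=11: →5(L), so W
n=12: →5(L), so W
n=13: →7(W), 6(W) — all W, so L
n=14: →8(W), 7(W) — all W, so L
n=15: →9(W), 8(W) — all W, so L
n=16: →10(W), 9(W) — all W, so L
n=17: →11(W), 10(W) — all W, so L
n=18: →12(W), 11(W) — all W, so L
n=19: →13(L), so W
n=20: →14(L), so W
n=21: →15(L), so W
n=22: →16(L), so W
n=23: →17(L), so W
n=24: →18(L), so W
n=25: →18(L), so W
n=26: →20(W), 19(W) — all W, so L
n=27: →21(W), 20(W) — all W, so L
n=28: →22(W), 21(W) — all W, so L
n=29: →23(W), 22(W) — all W, so L
n=30: →24(W), 23(W) — all W, so L
n=31: →25(W), 24(W) — all W, so L
n=32: →26(L), so W
n=33: →27(L), so W
n=34: →28(L), so W
n=35: →29(L), so W
n=36: →30(L), so W
n=37: →31(L), so W
From 37 the player to move can remove 6, leaving 31, reaching an L position.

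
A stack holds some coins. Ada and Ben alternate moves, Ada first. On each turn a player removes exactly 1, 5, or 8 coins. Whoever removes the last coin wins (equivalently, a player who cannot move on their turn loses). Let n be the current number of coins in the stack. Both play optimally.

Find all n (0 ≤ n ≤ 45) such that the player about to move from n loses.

Label each position W (a win for the player to move) or L (a loss). A position with no legal move is L; any other position is W exactly when some move reaches an L, and L when every move reaches a W.
n=0: no move → L
n=1: →0(L), so W
n=2: →1(W) only, which is W, so L
n=3: →2(L), so W
n=4: →3(W) only, which is W, so L
n=5: →4(L), so W
n=6: →5(W), 1(W) — all W, so L
n=7: →6(L), so W
n=8: →0(L), so W
n=9: →4(L), so W
n=10: →2(L), so W
n=11: →6(L), so W
n=12: →4(L), so W
n=13: →12(W), 8(W), 5(W) — all W, so L
n=14: →13(L), so W
n=15: →14(W), 10(W), 7(W) — all W, so L
n=16: →15(L), so W
n=17: →16(W), 12(W), 9(W) — all W, so L
n=18: →17(L), so W
n=19: →18(W), 14(W), 11(W) — all W, so L
n=20: →19(L), so W
n=21: →13(L), so W
n=22: →17(L), so W
n=23: →15(L), so W
n=24: →19(L), so W
n=25: →17(L), so W
n=26: →25(W), 21(W), 18(W) — all W, so L
n=27: →26(L), so W
n=28: →27(W), 23(W), 20(W) — all W, so L
n=29: →28(L), so W
n=30: →29(W), 25(W), 22(W) — all W, so L
n=31: →30(L), so W
n=32: →31(W), 27(W), 24(W) — all W, so L
n=33: →32(L), so W
n=34: →26(L), so W
n=35: →30(L), so W
n=36: →28(L), so W
n=37: →32(L), so W
n=38: →30(L), so W
n=39: →38(W), 34(W), 31(W) — all W, so L
n=40: →39(L), so W
n=41: →40(W), 36(W), 33(W) — all W, so L
n=42: →41(L), so W
n=43: →42(W), 38(W), 35(W) — all W, so L
n=44: →43(L), so W
n=45: →44(W), 40(W), 37(W) — all W, so L
The losing starting values of n are exactly the entries labelled L in this table (16 of them).

0, 2, 4, 6, 13, 15, 17, 19, 26, 28, 30, 32, 39, 41, 43, 45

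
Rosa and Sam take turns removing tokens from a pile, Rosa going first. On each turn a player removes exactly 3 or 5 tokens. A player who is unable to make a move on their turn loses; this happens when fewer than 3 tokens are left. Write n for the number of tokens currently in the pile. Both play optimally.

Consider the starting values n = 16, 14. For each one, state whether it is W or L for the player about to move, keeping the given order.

Use the standard recursion: the mover loses at a terminal position; elsewhere, the mover wins exactly when some move hands the opponent an L position.
n=0: no move → L
n=1: no move → L
n=2: no move → L
n=3: reaches L-position 0 → W
n=4: reaches L-position 1 → W
n=5: reaches L-position 2 → W
n=6: reaches L-position 1 → W
n=7: reaches L-position 2 → W
n=8: only reaches 5(W), 3(W), all W → L
n=9: only reaches 6(W), 4(W), all W → L
n=10: only reaches 7(W), 5(W), all W → L
n=11: reaches L-position 8 → W
n=12: reaches L-position 9 → W
n=13: reaches L-position 10 → W
n=14: reaches L-position 9 → W
n=15: reaches L-position 10 → W
n=16: only reaches 13(W), 11(W), all W → L

16: L, 14: W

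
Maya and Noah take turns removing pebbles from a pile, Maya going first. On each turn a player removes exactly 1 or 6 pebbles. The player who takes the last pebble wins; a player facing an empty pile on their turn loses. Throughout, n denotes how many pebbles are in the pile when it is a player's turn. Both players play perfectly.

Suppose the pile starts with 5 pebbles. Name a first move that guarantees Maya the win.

Remove 1, leaving 4.

Label each position W (a win for the player to move) or L (a loss). A position with no legal move is L; any other position is W exactly when some move reaches an L, and L when every move reaches a W.
n=0: no move → L
n=1: W (go to 0, an L position)
n=2: L (sole option 1(W) is W)
n=3: W (go to 2, an L position)
n=4: L (sole option 3(W) is W)
n=5: W (go to 4, an L position)
From 5, the L positions reachable in one move are: 4.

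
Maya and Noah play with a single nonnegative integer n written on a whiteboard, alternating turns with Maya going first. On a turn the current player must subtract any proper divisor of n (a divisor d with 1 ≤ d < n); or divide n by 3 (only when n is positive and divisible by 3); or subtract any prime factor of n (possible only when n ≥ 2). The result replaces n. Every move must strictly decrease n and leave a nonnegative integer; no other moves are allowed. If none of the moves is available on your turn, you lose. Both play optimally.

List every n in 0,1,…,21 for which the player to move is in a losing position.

Positions with no move are L. A position that does have a move is losing for the player to move precisely when every available move leads to a winning position for the opponent. Fill in the labels:
n=0: no move → L
n=1: no move → L
n=2: can move to 0, which is L ⇒ W
n=3: can move to 0, which is L ⇒ W
n=4: moves to 2(W), 3(W); every one is W ⇒ L
n=5: can move to 0, which is L ⇒ W
n=6: can move to 4, which is L ⇒ W
n=7: can move to 0, which is L ⇒ W
n=8: can move to 4, which is L ⇒ W
n=9: moves to 3(W), 6(W), 8(W); every one is W ⇒ L
n=10: can move to 9, which is L ⇒ W
n=11: can move to 0, which is L ⇒ W
n=12: can move to 4, which is L ⇒ W
n=13: can move to 0, which is L ⇒ W
n=14: moves to 7(W), 12(W), 13(W); every one is W ⇒ L
n=15: can move to 14, which is L ⇒ W
n=16: can move to 14, which is L ⇒ W
n=17: can move to 0, which is L ⇒ W
n=18: can move to 9, which is L ⇒ W
n=19: can move to 0, which is L ⇒ W
n=20: moves to 10(W), 15(W), 16(W), 18(W), 19(W); every one is W ⇒ L
n=21: can move to 14, which is L ⇒ W
Reading off the rows marked L gives the requested list; there are 6 such values of n.

0, 1, 4, 9, 14, 20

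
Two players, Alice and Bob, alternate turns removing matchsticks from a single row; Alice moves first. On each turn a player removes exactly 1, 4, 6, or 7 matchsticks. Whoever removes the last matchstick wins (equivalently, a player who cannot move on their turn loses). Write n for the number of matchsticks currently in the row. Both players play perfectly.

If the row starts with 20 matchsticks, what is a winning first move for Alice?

Use the standard recursion: the mover loses at a terminal position; elsewhere, the mover wins exactly when some move hands the opponent an L position.
n=0: no move → L
n=1: can move to 0, which is L ⇒ W
n=2: the only move is to 1(W), a W ⇒ L
n=3: can move to 2, which is L ⇒ W
n=4: can move to 0, which is L ⇒ W
n=5: moves to 4(W), 1(W); every one is W ⇒ L
n=6: can move to 5, which is L ⇒ W
n=7: can move to 0, which is L ⇒ W
n=8: can move to 2, which is L ⇒ W
n=9: can move to 5, which is L ⇒ W
n=10: moves to 9(W), 6(W), 4(W), 3(W); every one is W ⇒ L
n=11: can move to 10, which is L ⇒ W
n=12: can move to 5, which is L ⇒ W
n=13: moves to 12(W), 9(W), 7(W), 6(W); every one is W ⇒ L
n=14: can move to 13, which is L ⇒ W
n=15: moves to 14(W), 11(W), 9(W), 8(W); every one is W ⇒ L
n=16: can move to 15, which is L ⇒ W
n=17: can move to 13, which is L ⇒ W
n=18: moves to 17(W), 14(W), 12(W), 11(W); every one is W ⇒ L
n=19: can move to 18, which is L ⇒ W
n=20: can move to 13, which is L ⇒ W
From 20, the L positions reachable in one move are: 13.

Remove 7, leaving 13.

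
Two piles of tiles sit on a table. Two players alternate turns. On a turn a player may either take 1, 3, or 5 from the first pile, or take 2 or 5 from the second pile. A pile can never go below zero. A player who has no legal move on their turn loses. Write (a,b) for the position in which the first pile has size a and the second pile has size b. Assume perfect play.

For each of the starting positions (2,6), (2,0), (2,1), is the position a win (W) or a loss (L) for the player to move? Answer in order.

Build the W/L table. Terminal = L. A non-terminal position is W if it has a move to some L; otherwise it is L.
No move ever increases a pile, so every position that can arise here has a ≤ 2 and b ≤ 6; it is enough to label the cells with 0 ≤ a ≤ 2 and 0 ≤ b ≤ 6.
Every move lowers a or b (never raises either), so fill the grid row by row in increasing a, and left to right within a row: each cell's successors are then already labelled.
      b=0  b=1  b=2  b=3  b=4  b=5  b=6
a=0:    L    L    W    W    L    W    W
a=1:    W    W    L    L    W    W    L
a=2:    L    L    W    W    L    W    W
Cells with no legal move (terminal, hence L): (0,0), (0,1).
The remaining L cells, each justified by listing all of its moves:
(0,4): only reaches (0,2)(W), which is W → L
(1,2): only reaches (0,2)(W), (1,0)(W), all W → L
(1,3): only reaches (0,3)(W), (1,1)(W), all W → L
(1,6): only reaches (0,6)(W), (1,4)(W), (1,1)(W), all W → L
(2,0): only reaches (1,0)(W), which is W → L
(2,1): only reaches (1,1)(W), which is W → L
(2,4): only reaches (1,4)(W), (2,2)(W), all W → L
Every other cell has at least one move into one of the L cells above, so it is W.
(2,6): the move to (1,6) reaches an L cell, so W
(2,0): one of the L cells justified above, so L
(2,1): one of the L cells justified above, so L

(2,6): W, (2,0): L, (2,1): L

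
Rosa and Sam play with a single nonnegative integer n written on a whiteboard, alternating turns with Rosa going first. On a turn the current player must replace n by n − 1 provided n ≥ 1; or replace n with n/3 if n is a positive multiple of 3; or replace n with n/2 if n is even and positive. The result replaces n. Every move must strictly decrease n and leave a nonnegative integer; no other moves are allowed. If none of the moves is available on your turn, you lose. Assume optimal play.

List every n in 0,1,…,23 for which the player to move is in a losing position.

Compute win/loss labels from the base case upward. A position with no move is L. Any other position is W if it can reach an L in one move, else L.
n=0: no move → L
n=1: →0(L), so W
n=2: →1(W) only, which is W, so L
n=3: →2(L), so W
n=4: →2(L), so W
n=5: →4(W) only, which is W, so L
n=6: →2(L), so W
n=7: →6(W) only, which is W, so L
n=8: →7(L), so W
n=9: →3(W), 8(W) — all W, so L
n=10: →5(L), so W
n=11: →10(W) only, which is W, so L
n=12: →11(L), so W
n=13: →12(W) only, which is W, so L
n=14: →7(L), so W
n=15: →5(L), so W
n=16: →8(W), 15(W) — all W, so L
n=17: →16(L), so W
n=18: →9(L), so W
n=19: →18(W) only, which is W, so L
n=20: →19(L), so W
n=21: →7(L), so W
n=22: →11(L), so W
n=23: →22(W) only, which is W, so L
Reading off the rows marked L gives the requested list; there are 10 such values of n.

0, 2, 5, 7, 9, 11, 13, 16, 19, 23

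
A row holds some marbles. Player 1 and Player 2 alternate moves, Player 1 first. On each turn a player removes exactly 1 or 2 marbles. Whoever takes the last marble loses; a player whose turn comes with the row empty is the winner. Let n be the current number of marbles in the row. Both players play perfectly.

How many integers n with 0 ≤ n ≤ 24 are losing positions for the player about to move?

8

Compute win/loss labels from the base case upward. A position with no move is W. Any other position is W if it can reach an L in one move, else L.
n=0: no move; the opponent has just taken the last marble and therefore loses → W
n=1: →0(W) only, which is W, so L
n=2: →1(L), so W
n=3: →1(L), so W
n=4: →3(W), 2(W) — all W, so L
n=5: →4(L), so W
n=6: →4(L), so W
n=7: →6(W), 5(W) — all W, so L
n=8: →7(L), so W
n=9: →7(L), so W
n=10: →9(W), 8(W) — all W, so L
n=11: →10(L), so W
n=12: →10(L), so W
n=13: →12(W), 11(W) — all W, so L
n=14: →13(L), so W
n=15: →13(L), so W
n=16: →15(W), 14(W) — all W, so L
n=17: →16(L), so W
n=18: →16(L), so W
n=19: →18(W), 17(W) — all W, so L
n=20: →19(L), so W
n=21: →19(L), so W
n=22: →21(W), 20(W) — all W, so L
n=23: →22(L), so W
n=24: →22(L), so W
L entries with 0 ≤ n ≤ 24: n = 1, 4, 7, 10, 13, 16, 19, 22; that makes 8.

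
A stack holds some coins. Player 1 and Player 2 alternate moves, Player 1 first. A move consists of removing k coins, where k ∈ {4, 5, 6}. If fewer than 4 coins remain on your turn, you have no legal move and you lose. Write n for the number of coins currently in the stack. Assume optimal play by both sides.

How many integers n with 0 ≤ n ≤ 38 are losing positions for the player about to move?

16

Work bottom-up. With no move the player to move loses. Otherwise the position is W if at least one move leads to an L position for the opponent, and L if every move leads to a W.
n=0: no move → L
n=1: no move → L
n=2: no move → L
n=3: no move → L
n=4: W (go to 0, an L position)
n=5: W (go to 1, an L position)
n=6: W (go to 2, an L position)
n=7: W (go to 3, an L position)
n=8: W (go to 3, an L position)
n=9: W (go to 3, an L position)
n=10: L (options 6(W), 5(W), 4(W) are all W)
n=11: L (options 7(W), 6(W), 5(W) are all W)
n=12: L (options 8(W), 7(W), 6(W) are all W)
n=13: L (options 9(W), 8(W), 7(W) are all W)
n=14: W (go to 10, an L position)
n=15: W (go to 11, an L position)
n=16: W (go to 12, an L position)
n=17: W (go to 13, an L position)
n=18: W (go to 13, an L position)
n=19: W (go to 13, an L position)
n=20: L (options 16(W), 15(W), 14(W) are all W)
n=21: L (options 17(W), 16(W), 15(W) are all W)
n=22: L (options 18(W), 17(W), 16(W) are all W)
n=23: L (options 19(W), 18(W), 17(W) are all W)
n=24: W (go to 20, an L position)
n=25: W (go to 21, an L position)
n=26: W (go to 22, an L position)
n=27: W (go to 23, an L position)
n=28: W (go to 23, an L position)
n=29: W (go to 23, an L position)
n=30: L (options 26(W), 25(W), 24(W) are all W)
n=31: L (options 27(W), 26(W), 25(W) are all W)
n=32: L (options 28(W), 27(W), 26(W) are all W)
n=33: L (options 29(W), 28(W), 27(W) are all W)
n=34: W (go to 30, an L position)
n=35: W (go to 31, an L position)
n=36: W (go to 32, an L position)
n=37: W (go to 33, an L position)
n=38: W (go to 33, an L position)
L entries with 0 ≤ n ≤ 38: n = 0, 1, 2, 3, 10, 11, 12, 13, 20, 21, 22, 23, 30, 31, 32, 33; that makes 16.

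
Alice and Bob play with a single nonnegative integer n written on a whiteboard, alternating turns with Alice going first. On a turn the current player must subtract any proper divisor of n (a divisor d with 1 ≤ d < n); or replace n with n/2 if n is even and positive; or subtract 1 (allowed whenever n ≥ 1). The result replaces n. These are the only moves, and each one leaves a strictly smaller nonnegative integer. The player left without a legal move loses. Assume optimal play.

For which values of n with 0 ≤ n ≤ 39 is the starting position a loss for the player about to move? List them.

0, 2, 5, 7, 9, 11, 13, 15, 17, 19, 21, 23, 25, 27, 29, 31, 33, 35, 37, 39

Classify positions by backward induction: terminal positions (no move available) are L. From any other position, the mover wins iff some move reaches an L.
n=0: no move → L
n=1: reaches L-position 0 → W
n=2: only reaches 1(W), which is W → L
n=3: reaches L-position 2 → W
n=4: reaches L-position 2 → W
n=5: only reaches 4(W), which is W → L
n=6: reaches L-position 5 → W
n=7: only reaches 6(W), which is W → L
n=8: reaches L-position 7 → W
n=9: only reaches 6(W), 8(W), all W → L
n=10: reaches L-position 5 → W
n=11: only reaches 10(W), which is W → L
n=12: reaches L-position 9 → W
n=13: only reaches 12(W), which is W → L
n=14: reaches L-position 7 → W
n=15: only reaches 10(W), 12(W), 14(W), all W → L
n=16: reaches L-position 15 → W
n=17: only reaches 16(W), which is W → L
n=18: reaches L-position 9 → W
n=19: only reaches 18(W), which is W → L
n=20: reaches L-position 15 → W
n=21: only reaches 14(W), 18(W), 20(W), all W → L
n=22: reaches L-position 11 → W
n=23: only reaches 22(W), which is W → L
n=24: reaches L-position 21 → W
n=25: only reaches 20(W), 24(W), all W → L
n=26: reaches L-position 13 → W
n=27: only reaches 18(W), 24(W), 26(W), all W → L
n=28: reaches L-position 21 → W
n=29: only reaches 28(W), which is W → L
n=30: reaches L-position 15 → W
n=31: only reaches 30(W), which is W → L
n=32: reaches L-position 31 → W
n=33: only reaches 22(W), 30(W), 32(W), all W → L
n=34: reaches L-position 17 → W
n=35: only reaches 28(W), 30(W), 34(W), all W → L
n=36: reaches L-position 27 → W
n=37: only reaches 36(W), which is W → L
n=38: reaches L-position 19 → W
n=39: only reaches 26(W), 36(W), 38(W), all W → L
Reading off the rows marked L gives the requested list; there are 20 such values of n.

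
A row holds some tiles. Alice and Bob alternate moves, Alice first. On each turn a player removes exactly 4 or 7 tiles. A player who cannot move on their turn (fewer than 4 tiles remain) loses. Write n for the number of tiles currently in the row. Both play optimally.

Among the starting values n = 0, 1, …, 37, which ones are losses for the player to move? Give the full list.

Classify positions by backward induction: terminal positions (no move available) are L. From any other position, the mover wins iff some move reaches an L.
n=0: no move → L
n=1: no move → L
n=2: no move → L
n=3: no move → L
n=4: W (go to 0, an L position)
n=5: W (go to 1, an L position)
n=6: W (go to 2, an L position)
n=7: W (go to 3, an L position)
n=8: W (go to 1, an L position)
n=9: W (go to 2, an L position)
n=10: W (go to 3, an L position)
n=11: L (options 7(W), 4(W) are all W)
n=12: L (options 8(W), 5(W) are all W)
n=13: L (options 9(W), 6(W) are all W)
n=14: L (options 10(W), 7(W) are all W)
n=15: W (go to 11, an L position)
n=16: W (go to 12, an L position)
n=17: W (go to 13, an L position)
n=18: W (go to 14, an L position)
n=19: W (go to 12, an L position)
n=20: W (go to 13, an L position)
n=21: W (go to 14, an L position)
n=22: L (options 18(W), 15(W) are all W)
n=23: L (options 19(W), 16(W) are all W)
n=24: L (options 20(W), 17(W) are all W)
n=25: L (options 21(W), 18(W) are all W)
n=26: W (go to 22, an L position)
n=27: W (go to 23, an L position)
n=28: W (go to 24, an L position)
n=29: W (go to 25, an L position)
n=30: W (go to 23, an L position)
n=31: W (go to 24, an L position)
n=32: W (go to 25, an L position)
n=33: L (options 29(W), 26(W) are all W)
n=34: L (options 30(W), 27(W) are all W)
n=35: L (options 31(W), 28(W) are all W)
n=36: L (options 32(W), 29(W) are all W)
n=37: W (go to 33, an L position)
The losing starting values of n are exactly the entries labelled L in this table (16 of them).

0, 1, 2, 3, 11, 12, 13, 14, 22, 23, 24, 25, 33, 34, 35, 36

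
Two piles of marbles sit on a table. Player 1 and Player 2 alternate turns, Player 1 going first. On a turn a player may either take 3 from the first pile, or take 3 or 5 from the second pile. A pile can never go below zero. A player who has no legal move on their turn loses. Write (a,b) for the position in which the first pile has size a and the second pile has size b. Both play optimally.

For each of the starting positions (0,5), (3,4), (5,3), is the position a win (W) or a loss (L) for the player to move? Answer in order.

(0,5): W, (3,4): L, (5,3): L

Work bottom-up. With no move the player to move loses. Otherwise the position is W if at least one move leads to an L position for the opponent, and L if every move leads to a W.
No move ever increases a pile, so every position that can arise here has a ≤ 5 and b ≤ 5; it is enough to label the cells with 0 ≤ a ≤ 5 and 0 ≤ b ≤ 5.
Every move lowers a or b (never raises either), so fill the grid row by row in increasing a, and left to right within a row: each cell's successors are then already labelled.
      b=0  b=1  b=2  b=3  b=4  b=5
a=0:    L    L    L    W    W    W
a=1:    L    L    L    W    W    W
a=2:    L    L    L    W    W    W
a=3:    W    W    W    L    L    L
a=4:    W    W    W    L    L    L
a=5:    W    W    W    L    L    L
Cells with no legal move (terminal, hence L): (0,0), (0,1), (0,2), (1,0), (1,1), (1,2), (2,0), (2,1), (2,2).
The remaining L cells, each justified by listing all of its moves:
(3,3): →(0,3)(W), (3,0)(W) — all W, so L
(3,4): →(0,4)(W), (3,1)(W) — all W, so L
(3,5): →(0,5)(W), (3,2)(W), (3,0)(W) — all W, so L
(4,3): →(1,3)(W), (4,0)(W) — all W, so L
(4,4): →(1,4)(W), (4,1)(W) — all W, so L
(4,5): →(1,5)(W), (4,2)(W), (4,0)(W) — all W, so L
(5,3): →(2,3)(W), (5,0)(W) — all W, so L
(5,4): →(2,4)(W), (5,1)(W) — all W, so L
(5,5): →(2,5)(W), (5,2)(W), (5,0)(W) — all W, so L
Every other cell has at least one move into one of the L cells above, so it is W.
(0,5): the move to (0,2) reaches an L cell, so W
(3,4): one of the L cells justified above, so L
(5,3): one of the L cells justified above, so L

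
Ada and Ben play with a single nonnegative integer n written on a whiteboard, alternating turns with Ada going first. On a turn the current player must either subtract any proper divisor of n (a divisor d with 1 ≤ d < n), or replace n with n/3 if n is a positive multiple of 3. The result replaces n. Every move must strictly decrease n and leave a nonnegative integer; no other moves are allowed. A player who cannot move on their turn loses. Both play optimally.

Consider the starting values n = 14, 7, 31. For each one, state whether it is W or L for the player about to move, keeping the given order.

Classify positions by backward induction: terminal positions (no move available) are L. From any other position, the mover wins iff some move reaches an L.
n=0: no move → L
n=1: no move → L
n=2: W (go to 1, an L position)
n=3: W (go to 1, an L position)
n=4: L (options 2(W), 3(W) are all W)
n=5: W (go to 4, an L position)
n=6: W (go to 4, an L position)
n=7: L (sole option 6(W) is W)
n=8: W (go to 4, an L position)
n=9: L (options 3(W), 6(W), 8(W) are all W)
n=10: W (go to 9, an L position)
n=11: L (sole option 10(W) is W)
n=12: W (go to 4, an L position)
n=13: L (sole option 12(W) is W)
n=14: W (go to 7, an L position)
n=15: L (options 5(W), 10(W), 12(W), 14(W) are all W)
n=16: W (go to 15, an L position)
n=17: L (sole option 16(W) is W)
n=18: W (go to 9, an L position)
n=19: L (sole option 18(W) is W)
n=20: W (go to 15, an L position)
n=21: W (go to 7, an L position)
n=22: W (go to 11, an L position)
n=23: L (sole option 22(W) is W)
n=24: W (go to 23, an L position)
n=25: L (options 20(W), 24(W) are all W)
n=26: W (go to 13, an L position)
n=27: W (go to 9, an L position)
n=28: L (options 14(W), 21(W), 24(W), 26(W), 27(W) are all W)
n=29: W (go to 28, an L position)
n=30: W (go to 15, an L position)
n=31: L (sole option 30(W) is W)

14: W, 7: L, 31: L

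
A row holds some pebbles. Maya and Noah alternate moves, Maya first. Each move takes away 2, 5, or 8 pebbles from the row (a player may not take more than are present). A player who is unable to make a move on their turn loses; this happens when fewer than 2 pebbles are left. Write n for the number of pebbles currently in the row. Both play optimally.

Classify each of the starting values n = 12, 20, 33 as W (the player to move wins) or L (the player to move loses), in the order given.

12: W, 20: L, 33: W

Compute win/loss labels from the base case upward. A position with no move is L. Any other position is W if it can reach an L in one move, else L.
n=0: no move → L
n=1: no move → L
n=2: can move to 0, which is L ⇒ W
n=3: can move to 1, which is L ⇒ W
n=4: the only move is to 2(W), a W ⇒ L
n=5: can move to 0, which is L ⇒ W
n=6: can move to 4, which is L ⇒ W
n=7: moves to 5(W), 2(W); every one is W ⇒ L
n=8: can move to 0, which is L ⇒ W
n=9: can move to 7, which is L ⇒ W
n=10: moves to 8(W), 5(W), 2(W); every one is W ⇒ L
n=11: moves to 9(W), 6(W), 3(W); every one is W ⇒ L
n=12: can move to 10, which is L ⇒ W
n=13: can move to 11, which is L ⇒ W
n=14: moves to 12(W), 9(W), 6(W); every one is W ⇒ L
n=15: can move to 10, which is L ⇒ W
n=16: can move to 14, which is L ⇒ W
n=17: moves to 15(W), 12(W), 9(W); every one is W ⇒ L
n=18: can move to 10, which is L ⇒ W
n=19: can move to 17, which is L ⇒ W
n=20: moves to 18(W), 15(W), 12(W); every one is W ⇒ L
n=21: moves to 19(W), 16(W), 13(W); every one is W ⇒ L
n=22: can move to 20, which is L ⇒ W
n=23: can move to 21, which is L ⇒ W
n=24: moves to 22(W), 19(W), 16(W); every one is W ⇒ L
n=25: can move to 20, which is L ⇒ W
n=26: can move to 24, which is L ⇒ W
n=27: moves to 25(W), 22(W), 19(W); every one is W ⇒ L
n=28: can move to 20, which is L ⇒ W
n=29: can move to 27, which is L ⇒ W
n=30: moves to 28(W), 25(W), 22(W); every one is W ⇒ L
n=31: moves to 29(W), 26(W), 23(W); every one is W ⇒ L
n=32: can move to 30, which is L ⇒ W
n=33: can move to 31, which is L ⇒ W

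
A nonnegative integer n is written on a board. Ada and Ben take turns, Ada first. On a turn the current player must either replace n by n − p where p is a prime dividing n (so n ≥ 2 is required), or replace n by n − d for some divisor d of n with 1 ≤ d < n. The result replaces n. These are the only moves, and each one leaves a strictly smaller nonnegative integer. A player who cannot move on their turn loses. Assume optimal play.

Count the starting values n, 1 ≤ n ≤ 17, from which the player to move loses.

Use the standard recursion: the mover loses at a terminal position; elsewhere, the mover wins exactly when some move hands the opponent an L position.
n=0: no move → L
n=1: no move → L
n=2: →0(L), so W
n=3: →0(L), so W
n=4: →2(W), 3(W) — all W, so L
n=5: →0(L), so W
n=6: →4(L), so W
n=7: →0(L), so W
n=8: →4(L), so W
n=9: →6(W), 8(W) — all W, so L
n=10: →9(L), so W
n=11: →0(L), so W
n=12: →9(L), so W
n=13: →0(L), so W
n=14: →7(W), 12(W), 13(W) — all W, so L
n=15: →14(L), so W
n=16: →14(L), so W
n=17: →0(L), so W
L entries with 1 ≤ n ≤ 17 (n=0 is outside the asked range and is not counted): n = 1, 4, 9, 14; that makes 4.

4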